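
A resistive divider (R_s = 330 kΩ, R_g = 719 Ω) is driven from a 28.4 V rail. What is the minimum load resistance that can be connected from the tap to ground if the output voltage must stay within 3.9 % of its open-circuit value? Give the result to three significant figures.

R_L(min) ≈ 17.7 kΩ

Output resistance R_th = R_s‖R_g = (330000 × 719)/330700 = 717.4 Ω.
The fractional drop is R_th/(R_th + R_L); requiring this ≤ 0.0390 gives R_L ≥ R_th(1/0.0390 − 1) = 717.4 × 24.64 = 17.7 kΩ.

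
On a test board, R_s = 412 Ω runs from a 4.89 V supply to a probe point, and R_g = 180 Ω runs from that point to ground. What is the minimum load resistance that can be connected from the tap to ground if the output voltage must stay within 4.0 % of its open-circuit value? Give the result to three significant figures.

R_L(min) ≈ 3.01 kΩ

Output resistance R_th = R_s‖R_g = (412 × 180)/592.0 = 125.3 Ω.
The fractional drop is R_th/(R_th + R_L); requiring this ≤ 0.0400 gives R_L ≥ R_th(1/0.0400 − 1) = 125.3 × 24.00 = 3.01 kΩ.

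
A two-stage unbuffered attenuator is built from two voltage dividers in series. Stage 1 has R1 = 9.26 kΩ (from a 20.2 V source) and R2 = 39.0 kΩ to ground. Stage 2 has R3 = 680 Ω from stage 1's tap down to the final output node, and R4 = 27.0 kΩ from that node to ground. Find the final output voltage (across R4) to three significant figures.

V_out ≈ 12.5 V

Stage 2 presents R3+R4 = 27680 Ω as a load on stage 1's tap.
Stage 1's lower leg becomes R2‖(R3+R4) = 16190 Ω, so V_mid = 20.2 × 16190/25450 = 12.85 V.
Stage 2 is itself unloaded: V_out = V_mid × R4/(R3+R4) = 12.85 × 27000/27680 = 12.5 V.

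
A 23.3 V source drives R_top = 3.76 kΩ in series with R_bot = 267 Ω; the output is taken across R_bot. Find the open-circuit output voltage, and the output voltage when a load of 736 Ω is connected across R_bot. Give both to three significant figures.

Open-circuit: V = 23.3 × 267/(3760 + 267) = 1.54 V.
With the load, R_bot becomes R_bot‖R_L = 195.9 Ω, so V = 23.3 × 195.9/3956 = 1.15 V.

Unloaded: 1.54 V; loaded: 1.15 V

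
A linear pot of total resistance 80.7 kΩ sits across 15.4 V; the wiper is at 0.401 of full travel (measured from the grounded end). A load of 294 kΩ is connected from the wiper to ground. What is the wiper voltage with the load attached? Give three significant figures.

The wiper splits the pot into (1−α)R = 48.34 kΩ above and αR = 32.36 kΩ below.
Lower section ‖ load = 29.15 kΩ.
V_wiper = 15.4 × 29.15/(48.34 + 29.15) = 5.79 V.

V ≈ 5.79 V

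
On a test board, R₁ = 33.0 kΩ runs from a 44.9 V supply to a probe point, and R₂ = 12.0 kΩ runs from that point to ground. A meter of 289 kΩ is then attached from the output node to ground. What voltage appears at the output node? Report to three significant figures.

The load sits in parallel with R₂: R₂‖R_L = (12.0 × 289) / (12.0 + 289) = 11.52 kΩ.
V_out = 44.9 × 11.52 / (33.0 + 11.52) = 44.9 × 11.52/44.52 = 11.6 V.

V_out ≈ 11.6 V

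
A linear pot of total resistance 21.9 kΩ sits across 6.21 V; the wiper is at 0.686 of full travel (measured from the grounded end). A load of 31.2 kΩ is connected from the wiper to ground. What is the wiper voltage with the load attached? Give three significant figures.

The wiper splits the pot into (1−α)R = 6.877 kΩ above and αR = 15.02 kΩ below.
Lower section ‖ load = 10.14 kΩ.
V_wiper = 6.21 × 10.14/(6.877 + 10.14) = 3.70 V.

V ≈ 3.70 V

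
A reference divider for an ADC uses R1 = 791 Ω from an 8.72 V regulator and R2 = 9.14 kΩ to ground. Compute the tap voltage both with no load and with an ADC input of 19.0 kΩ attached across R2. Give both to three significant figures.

Unloaded: 8.03 V; loaded: 7.73 V

Open-circuit: V = 8.72 × 9140/(791 + 9140) = 8.03 V.
With the load, R2 becomes R2‖R_L = 6171 Ω, so V = 8.72 × 6171/6962 = 7.73 V.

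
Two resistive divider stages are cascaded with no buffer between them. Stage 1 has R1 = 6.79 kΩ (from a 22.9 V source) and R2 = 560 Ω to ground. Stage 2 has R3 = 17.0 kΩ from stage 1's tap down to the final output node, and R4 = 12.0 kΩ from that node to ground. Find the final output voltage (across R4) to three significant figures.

Stage 2 presents R3+R4 = 29000 Ω as a load on stage 1's tap.
Stage 1's lower leg becomes R2‖(R3+R4) = 549.4 Ω, so V_mid = 22.9 × 549.4/7339 = 1.714 V.
Stage 2 is itself unloaded: V_out = V_mid × R4/(R3+R4) = 1.714 × 12000/29000 = 0.709 V.

V_out ≈ 0.709 V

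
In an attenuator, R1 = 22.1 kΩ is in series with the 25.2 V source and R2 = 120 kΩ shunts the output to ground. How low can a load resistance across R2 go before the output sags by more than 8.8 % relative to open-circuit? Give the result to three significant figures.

Output resistance R_th = R1‖R2 = (22.1 × 120)/142.1 = 18.66 kΩ.
The fractional drop is R_th/(R_th + R_L); requiring this ≤ 0.0880 gives R_L ≥ R_th(1/0.0880 − 1) = 18.66 × 10.36 = 193 kΩ.

R_L(min) ≈ 193 kΩ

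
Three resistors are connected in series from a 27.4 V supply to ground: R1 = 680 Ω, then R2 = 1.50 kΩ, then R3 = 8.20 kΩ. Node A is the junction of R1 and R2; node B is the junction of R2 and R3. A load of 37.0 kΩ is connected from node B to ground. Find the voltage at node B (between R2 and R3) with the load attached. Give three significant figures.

At node B, R3 is in parallel with the load: R3‖R_L = 6712 Ω.
Below node A the resistance is R2 + (R3‖R_L) = 8212 Ω, so V_A = 27.4 × 8212/8892 = 25.30 V.
Then V_B = V_A × (R3‖R_L)/(R2 + R3‖R_L) = 25.30 × 6712/8212 = 20.7 V.

V ≈ 20.7 V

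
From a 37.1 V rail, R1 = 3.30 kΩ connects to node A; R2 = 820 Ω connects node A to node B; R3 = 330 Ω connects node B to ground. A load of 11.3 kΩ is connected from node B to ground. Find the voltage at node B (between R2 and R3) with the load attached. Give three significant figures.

At node B, R3 is in parallel with the load: R3‖R_L = 320.6 Ω.
Below node A the resistance is R2 + (R3‖R_L) = 1141 Ω, so V_A = 37.1 × 1141/4441 = 9.530 V.
Then V_B = V_A × (R3‖R_L)/(R2 + R3‖R_L) = 9.530 × 320.6/1141 = 2.68 V.

V ≈ 2.68 V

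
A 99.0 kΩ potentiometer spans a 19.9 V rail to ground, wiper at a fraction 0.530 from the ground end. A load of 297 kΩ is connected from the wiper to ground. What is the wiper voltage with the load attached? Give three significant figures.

The wiper splits the pot into (1−α)R = 46.53 kΩ above and αR = 52.47 kΩ below.
Lower section ‖ load = 44.59 kΩ.
V_wiper = 19.9 × 44.59/(46.53 + 44.59) = 9.74 V.

V ≈ 9.74 V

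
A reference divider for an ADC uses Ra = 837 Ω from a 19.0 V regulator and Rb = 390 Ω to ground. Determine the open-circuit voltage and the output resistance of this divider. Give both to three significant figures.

V_th = 6.04 V, R_th = 266 Ω

V_th is the open-circuit tap voltage: 19.0 × 390/(837 + 390) = 6.04 V.
With the supply zeroed, Ra and Rb appear in parallel from the tap: R_th = Ra‖Rb = (837 × 390)/1227 = 266 Ω.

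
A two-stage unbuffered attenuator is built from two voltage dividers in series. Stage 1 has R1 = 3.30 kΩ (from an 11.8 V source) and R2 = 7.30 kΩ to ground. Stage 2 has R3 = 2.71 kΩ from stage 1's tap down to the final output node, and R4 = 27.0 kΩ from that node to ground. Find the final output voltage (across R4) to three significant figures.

V_out ≈ 6.86 V

Stage 2 presents R3+R4 = 29.71 kΩ as a load on stage 1's tap.
Stage 1's lower leg becomes R2‖(R3+R4) = 5.860 kΩ, so V_mid = 11.8 × 5.860/9.160 = 7.549 V.
Stage 2 is itself unloaded: V_out = V_mid × R4/(R3+R4) = 7.549 × 27.0/29.71 = 6.86 V.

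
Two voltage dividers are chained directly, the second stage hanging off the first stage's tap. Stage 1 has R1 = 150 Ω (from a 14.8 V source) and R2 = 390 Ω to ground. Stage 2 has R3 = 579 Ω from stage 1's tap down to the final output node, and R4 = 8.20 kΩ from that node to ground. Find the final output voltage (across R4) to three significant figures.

V_out ≈ 9.86 V

Stage 2 presents R3+R4 = 8779 Ω as a load on stage 1's tap.
Stage 1's lower leg becomes R2‖(R3+R4) = 373.4 Ω, so V_mid = 14.8 × 373.4/523.4 = 10.56 V.
Stage 2 is itself unloaded: V_out = V_mid × R4/(R3+R4) = 10.56 × 8200/8779 = 9.86 V.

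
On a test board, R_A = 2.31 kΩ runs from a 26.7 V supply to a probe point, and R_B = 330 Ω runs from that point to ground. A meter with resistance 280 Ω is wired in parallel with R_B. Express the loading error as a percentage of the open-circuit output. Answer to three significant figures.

50.8 %

The divider's output (Thévenin) resistance is R_A‖R_B = 288.8 Ω.
Fractional drop under load = R_th/(R_th + R_L) = 288.8 / (288.8 + 280) = 0.5077.
So the output falls by 50.8 %.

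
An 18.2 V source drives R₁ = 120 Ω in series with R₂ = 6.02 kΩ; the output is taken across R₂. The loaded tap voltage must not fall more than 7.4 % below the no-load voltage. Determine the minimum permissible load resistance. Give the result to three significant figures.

Output resistance R_th = R₁‖R₂ = (120 × 6020)/6140 = 117.7 Ω.
The fractional drop is R_th/(R_th + R_L); requiring this ≤ 0.0740 gives R_L ≥ R_th(1/0.0740 − 1) = 117.7 × 12.51 = 1.47 kΩ.

R_L(min) ≈ 1.47 kΩ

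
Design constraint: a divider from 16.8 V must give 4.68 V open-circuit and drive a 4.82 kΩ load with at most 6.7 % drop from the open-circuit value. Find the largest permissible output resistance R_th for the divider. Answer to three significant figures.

R_th ≤ 346 Ω

Loading drop = R_th/(R_th + R_L) ≤ 0.0670, so R_th ≤ R_L · ε/(1−ε) = 4.82 kΩ × 0.0670/0.9330 = 346 Ω.
(Any R1, R2 with R2/(R1+R2) = 0.279 and R1‖R2 ≤ 346 Ω will meet the spec.)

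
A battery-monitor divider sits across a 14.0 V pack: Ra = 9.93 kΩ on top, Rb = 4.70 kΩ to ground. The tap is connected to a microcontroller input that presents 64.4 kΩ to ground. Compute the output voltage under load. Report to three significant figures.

The load sits in parallel with Rb: Rb‖R_L = (4.70 × 64.4) / (4.70 + 64.4) = 4.380 kΩ.
V_out = 14.0 × 4.380 / (9.93 + 4.380) = 14.0 × 4.380/14.31 = 4.29 V.

V_out ≈ 4.29 V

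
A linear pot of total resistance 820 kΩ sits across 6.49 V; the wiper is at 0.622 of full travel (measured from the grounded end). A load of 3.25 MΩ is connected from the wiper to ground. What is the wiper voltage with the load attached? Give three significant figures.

The wiper splits the pot into (1−α)R = 310.0 kΩ above and αR = 510.0 kΩ below.
Lower section ‖ load = 440.9 kΩ.
V_wiper = 6.49 × 440.9/(310.0 + 440.9) = 3.81 V.

V ≈ 3.81 V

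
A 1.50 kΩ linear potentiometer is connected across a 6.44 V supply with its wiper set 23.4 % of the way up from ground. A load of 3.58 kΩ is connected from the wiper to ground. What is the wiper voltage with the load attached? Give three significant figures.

The wiper splits the pot into (1−α)R = 1149 Ω above and αR = 351.0 Ω below.
Lower section ‖ load = 319.7 Ω.
V_wiper = 6.44 × 319.7/(1149 + 319.7) = 1.40 V.

V ≈ 1.40 V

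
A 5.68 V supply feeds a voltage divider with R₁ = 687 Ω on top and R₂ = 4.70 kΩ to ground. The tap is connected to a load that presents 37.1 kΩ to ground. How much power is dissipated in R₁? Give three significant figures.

Total resistance from the source is R₁ + (R₂‖R_L) = 4859 Ω, so I = 5.68/4859 Ω = 1.169 mA.
P = I²·R₁ = (1.169 mA)² × 687 Ω = 0.939 mW.

P ≈ 0.939 mW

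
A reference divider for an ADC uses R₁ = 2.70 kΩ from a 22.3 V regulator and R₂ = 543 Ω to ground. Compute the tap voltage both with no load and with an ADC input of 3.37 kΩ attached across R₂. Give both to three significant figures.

Unloaded: 3.73 V; loaded: 3.29 V

Open-circuit: V = 22.3 × 543/(2700 + 543) = 3.73 V.
With the load, R₂ becomes R₂‖R_L = 467.6 Ω, so V = 22.3 × 467.6/3168 = 3.29 V.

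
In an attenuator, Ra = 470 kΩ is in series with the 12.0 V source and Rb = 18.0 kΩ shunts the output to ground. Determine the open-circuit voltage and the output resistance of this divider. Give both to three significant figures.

V_th = 0.443 V, R_th = 17.3 kΩ

V_th is the open-circuit tap voltage: 12.0 × 18.0/(470 + 18.0) = 0.443 V.
With the supply zeroed, Ra and Rb appear in parallel from the tap: R_th = Ra‖Rb = (470 × 18.0)/488.0 = 17.3 kΩ.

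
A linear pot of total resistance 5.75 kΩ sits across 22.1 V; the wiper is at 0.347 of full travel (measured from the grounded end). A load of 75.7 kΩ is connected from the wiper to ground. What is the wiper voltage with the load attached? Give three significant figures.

V ≈ 7.54 V

The wiper splits the pot into (1−α)R = 3.755 kΩ above and αR = 1.995 kΩ below.
Lower section ‖ load = 1.944 kΩ.
V_wiper = 22.1 × 1.944/(3.755 + 1.944) = 7.54 V.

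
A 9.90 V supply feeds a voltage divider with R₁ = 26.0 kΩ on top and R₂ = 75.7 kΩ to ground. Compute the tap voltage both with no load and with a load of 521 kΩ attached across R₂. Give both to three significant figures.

Open-circuit: V = 9.90 × 75.7/(26.0 + 75.7) = 7.37 V.
With the load, R₂ becomes R₂‖R_L = 66.10 kΩ, so V = 9.90 × 66.10/92.10 = 7.11 V.

Unloaded: 7.37 V; loaded: 7.11 V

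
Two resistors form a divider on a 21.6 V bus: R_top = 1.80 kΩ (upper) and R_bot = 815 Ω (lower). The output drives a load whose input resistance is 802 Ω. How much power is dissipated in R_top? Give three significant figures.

Total resistance from the source is R_top + (R_bot‖R_L) = 2204 Ω, so I = 21.6/2204 Ω = 9.799 mA.
P = I²·R_top = (9.799 mA)² × 1.80 kΩ = 173 mW.

P ≈ 173 mW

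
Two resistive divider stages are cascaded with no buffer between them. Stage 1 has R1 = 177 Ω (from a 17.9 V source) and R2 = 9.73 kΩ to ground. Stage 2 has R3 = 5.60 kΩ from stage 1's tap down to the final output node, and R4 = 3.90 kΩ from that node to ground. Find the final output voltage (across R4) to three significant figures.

V_out ≈ 7.09 V

Stage 2 presents R3+R4 = 9500 Ω as a load on stage 1's tap.
Stage 1's lower leg becomes R2‖(R3+R4) = 4807 Ω, so V_mid = 17.9 × 4807/4984 = 17.26 V.
Stage 2 is itself unloaded: V_out = V_mid × R4/(R3+R4) = 17.26 × 3900/9500 = 7.09 V.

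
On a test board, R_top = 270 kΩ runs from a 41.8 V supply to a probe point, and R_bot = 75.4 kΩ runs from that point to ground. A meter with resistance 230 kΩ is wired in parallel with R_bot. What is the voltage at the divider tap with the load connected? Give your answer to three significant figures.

The load sits in parallel with R_bot: R_bot‖R_L = (75.4 × 230) / (75.4 + 230) = 56.78 kΩ.
V_out = 41.8 × 56.78 / (270 + 56.78) = 41.8 × 56.78/326.8 = 7.26 V.

V_out ≈ 7.26 V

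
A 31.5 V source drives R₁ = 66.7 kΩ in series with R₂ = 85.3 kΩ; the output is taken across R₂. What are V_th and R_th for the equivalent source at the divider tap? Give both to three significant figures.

V_th is the open-circuit tap voltage: 31.5 × 85.3/(66.7 + 85.3) = 17.7 V.
With the supply zeroed, R₁ and R₂ appear in parallel from the tap: R_th = R₁‖R₂ = (66.7 × 85.3)/152.0 = 37.4 kΩ.

V_th = 17.7 V, R_th = 37.4 kΩ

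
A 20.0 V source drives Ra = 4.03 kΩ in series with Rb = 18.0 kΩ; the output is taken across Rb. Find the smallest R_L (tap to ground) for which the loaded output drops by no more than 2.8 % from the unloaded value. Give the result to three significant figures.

R_L(min) ≈ 114 kΩ

Output resistance R_th = Ra‖Rb = (4.03 × 18.0)/22.03 = 3.293 kΩ.
The fractional drop is R_th/(R_th + R_L); requiring this ≤ 0.0280 gives R_L ≥ R_th(1/0.0280 − 1) = 3.293 × 34.71 = 114 kΩ.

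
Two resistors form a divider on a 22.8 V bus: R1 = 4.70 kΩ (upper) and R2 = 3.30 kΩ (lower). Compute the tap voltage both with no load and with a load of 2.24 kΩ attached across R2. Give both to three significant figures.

Open-circuit: V = 22.8 × 3.30/(4.70 + 3.30) = 9.40 V.
With the load, R2 becomes R2‖R_L = 1.334 kΩ, so V = 22.8 × 1.334/6.034 = 5.04 V.

Unloaded: 9.40 V; loaded: 5.04 V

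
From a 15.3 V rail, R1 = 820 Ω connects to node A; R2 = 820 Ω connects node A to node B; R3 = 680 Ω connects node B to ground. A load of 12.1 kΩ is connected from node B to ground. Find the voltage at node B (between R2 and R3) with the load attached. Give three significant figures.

At node B, R3 is in parallel with the load: R3‖R_L = 643.8 Ω.
Below node A the resistance is R2 + (R3‖R_L) = 1464 Ω, so V_A = 15.3 × 1464/2284 = 9.807 V.
Then V_B = V_A × (R3‖R_L)/(R2 + R3‖R_L) = 9.807 × 643.8/1464 = 4.31 V.

V ≈ 4.31 V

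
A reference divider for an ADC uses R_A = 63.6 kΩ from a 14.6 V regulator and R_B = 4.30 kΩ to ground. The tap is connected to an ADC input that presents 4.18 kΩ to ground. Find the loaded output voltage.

The load sits in parallel with R_B: R_B‖R_L = (4.30 × 4.18) / (4.30 + 4.18) = 2.120 kΩ.
V_out = 14.6 × 2.120 / (63.6 + 2.120) = 14.6 × 2.120/65.72 = 0.471 V.

V_out ≈ 0.471 V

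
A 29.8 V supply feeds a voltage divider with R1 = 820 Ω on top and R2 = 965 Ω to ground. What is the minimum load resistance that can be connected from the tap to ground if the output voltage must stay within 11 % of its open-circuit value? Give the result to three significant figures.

Output resistance R_th = R1‖R2 = (820 × 965)/1785 = 443.3 Ω.
The fractional drop is R_th/(R_th + R_L); requiring this ≤ 0.110 gives R_L ≥ R_th(1/0.110 − 1) = 443.3 × 8.091 = 3.59 kΩ.

R_L(min) ≈ 3.59 kΩ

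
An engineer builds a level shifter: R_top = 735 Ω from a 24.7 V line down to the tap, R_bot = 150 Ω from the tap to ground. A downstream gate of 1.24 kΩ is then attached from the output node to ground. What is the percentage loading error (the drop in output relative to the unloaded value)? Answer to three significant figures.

Unloaded V = 24.7 × 150/885.0 = 4.1864 V.
Loaded: R_bot‖R_L = 133.8 Ω, giving V = 24.7 × 133.8/868.8 = 3.8042 V.
Drop = (4.1864 − 3.8042) / 4.1864 = 9.13 %.

9.13 %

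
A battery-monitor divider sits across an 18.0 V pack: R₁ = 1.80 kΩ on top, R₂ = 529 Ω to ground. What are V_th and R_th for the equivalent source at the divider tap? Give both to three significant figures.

V_th = 4.09 V, R_th = 409 Ω

V_th is the open-circuit tap voltage: 18.0 × 529/(1800 + 529) = 4.09 V.
With the supply zeroed, R₁ and R₂ appear in parallel from the tap: R_th = R₁‖R₂ = (1800 × 529)/2329 = 409 Ω.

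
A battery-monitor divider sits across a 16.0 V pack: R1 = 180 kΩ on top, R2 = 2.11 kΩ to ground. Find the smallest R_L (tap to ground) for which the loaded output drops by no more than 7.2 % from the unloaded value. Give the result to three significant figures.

R_L(min) ≈ 26.9 kΩ

Output resistance R_th = R1‖R2 = (180 × 2.11)/182.1 = 2.086 kΩ.
The fractional drop is R_th/(R_th + R_L); requiring this ≤ 0.0720 gives R_L ≥ R_th(1/0.0720 − 1) = 2.086 × 12.89 = 26.9 kΩ.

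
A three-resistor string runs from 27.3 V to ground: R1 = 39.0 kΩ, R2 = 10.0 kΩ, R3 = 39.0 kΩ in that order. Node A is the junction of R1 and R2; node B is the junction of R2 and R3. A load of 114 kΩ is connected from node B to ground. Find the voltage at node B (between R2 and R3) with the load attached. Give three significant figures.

V ≈ 10.2 V

At node B, R3 is in parallel with the load: R3‖R_L = 29.06 kΩ.
Below node A the resistance is R2 + (R3‖R_L) = 39.06 kΩ, so V_A = 27.3 × 39.06/78.06 = 13.66 V.
Then V_B = V_A × (R3‖R_L)/(R2 + R3‖R_L) = 13.66 × 29.06/39.06 = 10.2 V.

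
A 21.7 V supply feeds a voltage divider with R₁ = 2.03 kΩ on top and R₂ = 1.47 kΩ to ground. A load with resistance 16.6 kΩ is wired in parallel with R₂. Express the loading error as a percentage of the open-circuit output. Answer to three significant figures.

4.89 %

The divider's output (Thévenin) resistance is R₁‖R₂ = 0.8526 kΩ.
Fractional drop under load = R_th/(R_th + R_L) = 0.8526 / (0.8526 + 16.6) = 0.04885.
So the output falls by 4.89 %.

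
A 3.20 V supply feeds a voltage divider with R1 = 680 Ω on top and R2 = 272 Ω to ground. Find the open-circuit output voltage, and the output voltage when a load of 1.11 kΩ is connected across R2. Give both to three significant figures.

Open-circuit: V = 3.20 × 272/(680 + 272) = 0.914 V.
With the load, R2 becomes R2‖R_L = 218.5 Ω, so V = 3.20 × 218.5/898.5 = 0.778 V.

Unloaded: 0.914 V; loaded: 0.778 V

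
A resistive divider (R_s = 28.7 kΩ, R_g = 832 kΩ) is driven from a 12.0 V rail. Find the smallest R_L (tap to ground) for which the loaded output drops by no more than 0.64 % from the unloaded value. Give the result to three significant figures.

Output resistance R_th = R_s‖R_g = (28.7 × 832)/860.7 = 27.74 kΩ.
The fractional drop is R_th/(R_th + R_L); requiring this ≤ 0.00640 gives R_L ≥ R_th(1/0.00640 − 1) = 27.74 × 155.2 = 4.31 MΩ.

R_L(min) ≈ 4.31 MΩ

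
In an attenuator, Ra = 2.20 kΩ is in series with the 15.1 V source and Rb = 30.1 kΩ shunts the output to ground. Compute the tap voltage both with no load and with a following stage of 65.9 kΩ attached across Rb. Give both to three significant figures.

Open-circuit: V = 15.1 × 30.1/(2.20 + 30.1) = 14.1 V.
With the load, Rb becomes Rb‖R_L = 20.66 kΩ, so V = 15.1 × 20.66/22.86 = 13.6 V.

Unloaded: 14.1 V; loaded: 13.6 V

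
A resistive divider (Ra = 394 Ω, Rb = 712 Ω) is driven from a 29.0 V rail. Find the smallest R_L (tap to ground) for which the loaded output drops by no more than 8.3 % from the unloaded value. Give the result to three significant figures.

Output resistance R_th = Ra‖Rb = (394 × 712)/1106 = 253.6 Ω.
The fractional drop is R_th/(R_th + R_L); requiring this ≤ 0.0830 gives R_L ≥ R_th(1/0.0830 − 1) = 253.6 × 11.05 = 2.80 kΩ.

R_L(min) ≈ 2.80 kΩ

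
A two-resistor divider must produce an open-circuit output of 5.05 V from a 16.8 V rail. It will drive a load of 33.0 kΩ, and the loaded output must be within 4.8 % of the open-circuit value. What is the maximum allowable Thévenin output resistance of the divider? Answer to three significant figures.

R_th ≤ 1.66 kΩ

Loading drop = R_th/(R_th + R_L) ≤ 0.0480, so R_th ≤ R_L · ε/(1−ε) = 33.0 kΩ × 0.0480/0.9520 = 1.66 kΩ.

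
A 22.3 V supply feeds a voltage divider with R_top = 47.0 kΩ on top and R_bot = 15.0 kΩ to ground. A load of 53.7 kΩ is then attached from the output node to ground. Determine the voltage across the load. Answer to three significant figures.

The load sits in parallel with R_bot: R_bot‖R_L = (15.0 × 53.7) / (15.0 + 53.7) = 11.72 kΩ.
V_out = 22.3 × 11.72 / (47.0 + 11.72) = 22.3 × 11.72/58.72 = 4.45 V.

V_out ≈ 4.45 V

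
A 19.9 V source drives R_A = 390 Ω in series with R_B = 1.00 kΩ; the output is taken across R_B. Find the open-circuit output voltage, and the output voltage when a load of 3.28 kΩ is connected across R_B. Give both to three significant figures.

Unloaded: 14.3 V; loaded: 13.2 V

Open-circuit: V = 19.9 × 1000/(390 + 1000) = 14.3 V.
With the load, R_B becomes R_B‖R_L = 766.4 Ω, so V = 19.9 × 766.4/1156 = 13.2 V.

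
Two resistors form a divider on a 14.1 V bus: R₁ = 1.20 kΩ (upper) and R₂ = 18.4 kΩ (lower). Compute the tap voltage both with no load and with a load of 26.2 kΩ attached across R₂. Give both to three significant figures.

Open-circuit: V = 14.1 × 18.4/(1.20 + 18.4) = 13.2 V.
With the load, R₂ becomes R₂‖R_L = 10.81 kΩ, so V = 14.1 × 10.81/12.01 = 12.7 V.

Unloaded: 13.2 V; loaded: 12.7 V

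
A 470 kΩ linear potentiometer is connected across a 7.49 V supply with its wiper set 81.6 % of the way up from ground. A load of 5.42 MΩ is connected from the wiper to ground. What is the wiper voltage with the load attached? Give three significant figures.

The wiper splits the pot into (1−α)R = 86.48 kΩ above and αR = 383.5 kΩ below.
Lower section ‖ load = 358.2 kΩ.
V_wiper = 7.49 × 358.2/(86.48 + 358.2) = 6.03 V.

V ≈ 6.03 V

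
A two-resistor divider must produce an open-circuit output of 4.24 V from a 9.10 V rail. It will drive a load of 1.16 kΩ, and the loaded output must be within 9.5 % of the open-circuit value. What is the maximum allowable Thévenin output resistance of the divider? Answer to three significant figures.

R_th ≤ 122 Ω

Loading drop = R_th/(R_th + R_L) ≤ 0.0950, so R_th ≤ R_L · ε/(1−ε) = 1.16 kΩ × 0.0950/0.9050 = 122 Ω.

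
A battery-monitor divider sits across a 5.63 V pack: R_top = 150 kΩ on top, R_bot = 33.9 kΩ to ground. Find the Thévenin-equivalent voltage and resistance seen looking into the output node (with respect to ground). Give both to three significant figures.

V_th is the open-circuit tap voltage: 5.63 × 33.9/(150 + 33.9) = 1.04 V.
With the supply zeroed, R_top and R_bot appear in parallel from the tap: R_th = R_top‖R_bot = (150 × 33.9)/183.9 = 27.7 kΩ.

V_th = 1.04 V, R_th = 27.7 kΩ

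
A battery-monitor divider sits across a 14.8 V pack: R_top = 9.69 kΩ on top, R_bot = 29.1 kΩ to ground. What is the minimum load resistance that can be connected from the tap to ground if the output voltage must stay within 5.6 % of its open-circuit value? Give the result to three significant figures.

R_L(min) ≈ 123 kΩ

Output resistance R_th = R_top‖R_bot = (9.69 × 29.1)/38.79 = 7.269 kΩ.
The fractional drop is R_th/(R_th + R_L); requiring this ≤ 0.0560 gives R_L ≥ R_th(1/0.0560 − 1) = 7.269 × 16.86 = 123 kΩ.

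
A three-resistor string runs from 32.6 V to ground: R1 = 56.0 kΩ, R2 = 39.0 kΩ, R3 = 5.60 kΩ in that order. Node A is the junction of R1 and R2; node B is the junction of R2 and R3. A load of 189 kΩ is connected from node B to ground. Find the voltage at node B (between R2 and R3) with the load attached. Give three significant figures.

At node B, R3 is in parallel with the load: R3‖R_L = 5.439 kΩ.
Below node A the resistance is R2 + (R3‖R_L) = 44.44 kΩ, so V_A = 32.6 × 44.44/100.4 = 14.42 V.
Then V_B = V_A × (R3‖R_L)/(R2 + R3‖R_L) = 14.42 × 5.439/44.44 = 1.77 V.

V ≈ 1.77 V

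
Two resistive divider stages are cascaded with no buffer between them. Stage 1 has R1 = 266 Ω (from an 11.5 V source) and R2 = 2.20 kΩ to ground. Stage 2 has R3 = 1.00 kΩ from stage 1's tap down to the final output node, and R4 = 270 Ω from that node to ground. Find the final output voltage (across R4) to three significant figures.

Stage 2 presents R3+R4 = 1270 Ω as a load on stage 1's tap.
Stage 1's lower leg becomes R2‖(R3+R4) = 805.2 Ω, so V_mid = 11.5 × 805.2/1071 = 8.644 V.
Stage 2 is itself unloaded: V_out = V_mid × R4/(R3+R4) = 8.644 × 270/1270 = 1.84 V.

V_out ≈ 1.84 V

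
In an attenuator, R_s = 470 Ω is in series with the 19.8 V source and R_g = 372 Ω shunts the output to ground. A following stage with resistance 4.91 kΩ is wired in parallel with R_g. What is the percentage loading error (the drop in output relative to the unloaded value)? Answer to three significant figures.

4.06 %

The divider's output (Thévenin) resistance is R_s‖R_g = 207.6 Ω.
Fractional drop under load = R_th/(R_th + R_L) = 207.6 / (207.6 + 4910) = 0.04057.
So the output falls by 4.06 %.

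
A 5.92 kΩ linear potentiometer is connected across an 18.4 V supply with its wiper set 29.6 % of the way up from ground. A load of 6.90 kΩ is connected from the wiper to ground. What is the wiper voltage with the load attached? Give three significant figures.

V ≈ 4.62 V

The wiper splits the pot into (1−α)R = 4.168 kΩ above and αR = 1.752 kΩ below.
Lower section ‖ load = 1.397 kΩ.
V_wiper = 18.4 × 1.397/(4.168 + 1.397) = 4.62 V.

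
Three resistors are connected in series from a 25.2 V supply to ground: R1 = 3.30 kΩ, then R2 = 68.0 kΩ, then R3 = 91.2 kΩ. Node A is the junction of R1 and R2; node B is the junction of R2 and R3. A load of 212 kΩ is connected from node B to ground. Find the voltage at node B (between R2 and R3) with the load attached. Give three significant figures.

V ≈ 11.9 V

At node B, R3 is in parallel with the load: R3‖R_L = 63.77 kΩ.
Below node A the resistance is R2 + (R3‖R_L) = 131.8 kΩ, so V_A = 25.2 × 131.8/135.1 = 24.58 V.
Then V_B = V_A × (R3‖R_L)/(R2 + R3‖R_L) = 24.58 × 63.77/131.8 = 11.9 V.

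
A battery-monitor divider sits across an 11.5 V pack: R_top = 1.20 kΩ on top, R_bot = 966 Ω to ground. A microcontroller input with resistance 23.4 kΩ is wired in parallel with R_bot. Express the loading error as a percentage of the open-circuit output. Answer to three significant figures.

2.24 %

The divider's output (Thévenin) resistance is R_top‖R_bot = 535.2 Ω.
Fractional drop under load = R_th/(R_th + R_L) = 535.2 / (535.2 + 23400) = 0.02236.
So the output falls by 2.24 %.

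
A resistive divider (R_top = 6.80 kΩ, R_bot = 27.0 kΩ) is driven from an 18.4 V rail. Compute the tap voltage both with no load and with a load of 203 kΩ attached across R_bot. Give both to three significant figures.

Unloaded: 14.7 V; loaded: 14.3 V

Open-circuit: V = 18.4 × 27.0/(6.80 + 27.0) = 14.7 V.
With the load, R_bot becomes R_bot‖R_L = 23.83 kΩ, so V = 18.4 × 23.83/30.63 = 14.3 V.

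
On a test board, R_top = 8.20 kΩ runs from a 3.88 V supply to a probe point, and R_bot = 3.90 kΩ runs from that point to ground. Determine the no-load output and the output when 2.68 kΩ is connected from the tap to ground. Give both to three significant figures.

Unloaded: 1.25 V; loaded: 0.630 V

Open-circuit: V = 3.88 × 3.90/(8.20 + 3.90) = 1.25 V.
With the load, R_bot becomes R_bot‖R_L = 1.588 kΩ, so V = 3.88 × 1.588/9.788 = 0.630 V.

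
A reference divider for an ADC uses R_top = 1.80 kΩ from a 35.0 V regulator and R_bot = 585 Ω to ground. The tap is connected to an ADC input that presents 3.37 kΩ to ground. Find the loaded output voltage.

The load sits in parallel with R_bot: R_bot‖R_L = (585 × 3370) / (585 + 3370) = 498.5 Ω.
V_out = 35.0 × 498.5 / (1800 + 498.5) = 35.0 × 498.5/2298 = 7.59 V.
(Unloaded it would have been 8.58 V.)

V_out ≈ 7.59 V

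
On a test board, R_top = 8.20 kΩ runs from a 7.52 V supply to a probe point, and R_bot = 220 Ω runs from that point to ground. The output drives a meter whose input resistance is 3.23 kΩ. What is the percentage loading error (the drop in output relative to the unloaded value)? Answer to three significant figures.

The divider's output (Thévenin) resistance is R_top‖R_bot = 214.3 Ω.
Fractional drop under load = R_th/(R_th + R_L) = 214.3 / (214.3 + 3230) = 0.06221.
So the output falls by 6.22 %.

6.22 %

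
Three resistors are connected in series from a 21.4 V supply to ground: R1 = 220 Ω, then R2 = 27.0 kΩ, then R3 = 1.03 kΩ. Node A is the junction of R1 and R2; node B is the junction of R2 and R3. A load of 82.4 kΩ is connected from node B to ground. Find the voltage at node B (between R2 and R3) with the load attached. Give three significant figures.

At node B, R3 is in parallel with the load: R3‖R_L = 1017 Ω.
Below node A the resistance is R2 + (R3‖R_L) = 28020 Ω, so V_A = 21.4 × 28020/28240 = 21.23 V.
Then V_B = V_A × (R3‖R_L)/(R2 + R3‖R_L) = 21.23 × 1017/28020 = 0.771 V.

V ≈ 0.771 V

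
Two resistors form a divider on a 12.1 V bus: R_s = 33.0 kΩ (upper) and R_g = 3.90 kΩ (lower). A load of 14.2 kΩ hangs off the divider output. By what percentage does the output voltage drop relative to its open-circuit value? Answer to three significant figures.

Unloaded V = 12.1 × 3.90/36.90 = 1.279 V.
Loaded: R_g‖R_L = 3.060 kΩ, giving V = 12.1 × 3.060/36.06 = 1.027 V.
Drop = (1.279 − 1.027) / 1.279 = 19.7 %.

19.7 %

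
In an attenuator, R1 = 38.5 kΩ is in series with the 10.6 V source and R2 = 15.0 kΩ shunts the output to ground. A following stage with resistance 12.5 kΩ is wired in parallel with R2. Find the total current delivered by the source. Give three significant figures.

I ≈ 0.234 mA

R2‖R_L = 6.818 kΩ, so the source sees R1 + R2‖R_L = 45.32 kΩ.
I = 10.6 V / 45.32 kΩ = 0.234 mA.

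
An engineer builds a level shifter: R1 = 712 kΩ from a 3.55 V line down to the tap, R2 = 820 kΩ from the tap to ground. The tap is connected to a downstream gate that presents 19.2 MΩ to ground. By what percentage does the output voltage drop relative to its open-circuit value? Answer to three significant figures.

The divider's output (Thévenin) resistance is R1‖R2 = 381.1 kΩ.
Fractional drop under load = R_th/(R_th + R_L) = 381.1 / (381.1 + 19200) = 0.01946.
So the output falls by 1.95 %.

1.95 %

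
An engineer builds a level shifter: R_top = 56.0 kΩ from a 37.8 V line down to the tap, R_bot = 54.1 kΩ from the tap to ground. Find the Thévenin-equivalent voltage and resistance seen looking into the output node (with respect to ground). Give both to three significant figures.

V_th is the open-circuit tap voltage: 37.8 × 54.1/(56.0 + 54.1) = 18.6 V.
With the supply zeroed, R_top and R_bot appear in parallel from the tap: R_th = R_top‖R_bot = (56.0 × 54.1)/110.1 = 27.5 kΩ.

V_th = 18.6 V, R_th = 27.5 kΩ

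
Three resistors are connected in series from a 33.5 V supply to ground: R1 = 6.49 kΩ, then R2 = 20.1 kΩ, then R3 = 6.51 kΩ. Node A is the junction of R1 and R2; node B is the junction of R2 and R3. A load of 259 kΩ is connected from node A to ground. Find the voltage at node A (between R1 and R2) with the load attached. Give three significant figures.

Below node A the series string R2+R3 = 26.61 kΩ sits in parallel with the 259 kΩ load: 24.13 kΩ.
V_A = 33.5 × 24.13/(6.49 + 24.13) = 26.4 V.

V ≈ 26.4 V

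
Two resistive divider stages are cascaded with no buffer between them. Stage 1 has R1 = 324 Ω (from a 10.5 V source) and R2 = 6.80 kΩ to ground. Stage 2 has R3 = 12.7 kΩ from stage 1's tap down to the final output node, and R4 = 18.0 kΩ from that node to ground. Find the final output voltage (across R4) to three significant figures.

Stage 2 presents R3+R4 = 30700 Ω as a load on stage 1's tap.
Stage 1's lower leg becomes R2‖(R3+R4) = 5567 Ω, so V_mid = 10.5 × 5567/5891 = 9.923 V.
Stage 2 is itself unloaded: V_out = V_mid × R4/(R3+R4) = 9.923 × 18000/30700 = 5.82 V.

V_out ≈ 5.82 V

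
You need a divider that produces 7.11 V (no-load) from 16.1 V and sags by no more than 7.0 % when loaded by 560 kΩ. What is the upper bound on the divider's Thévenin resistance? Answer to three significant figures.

Loading drop = R_th/(R_th + R_L) ≤ 0.0700, so R_th ≤ R_L · ε/(1−ε) = 560 kΩ × 0.0700/0.9300 = 42.2 kΩ.
(Any R1, R2 with R2/(R1+R2) = 0.442 and R1‖R2 ≤ 42.2 kΩ will meet the spec.)

R_th ≤ 42.2 kΩ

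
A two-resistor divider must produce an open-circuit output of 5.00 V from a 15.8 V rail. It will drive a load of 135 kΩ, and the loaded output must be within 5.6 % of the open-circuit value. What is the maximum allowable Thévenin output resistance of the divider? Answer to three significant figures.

Loading drop = R_th/(R_th + R_L) ≤ 0.0560, so R_th ≤ R_L · ε/(1−ε) = 135 kΩ × 0.0560/0.9440 = 8.01 kΩ.

R_th ≤ 8.01 kΩ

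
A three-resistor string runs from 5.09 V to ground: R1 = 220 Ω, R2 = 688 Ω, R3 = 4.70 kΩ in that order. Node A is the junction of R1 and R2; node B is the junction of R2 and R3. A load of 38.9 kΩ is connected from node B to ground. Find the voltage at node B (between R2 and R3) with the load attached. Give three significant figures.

V ≈ 4.18 V

At node B, R3 is in parallel with the load: R3‖R_L = 4193 Ω.
Below node A the resistance is R2 + (R3‖R_L) = 4881 Ω, so V_A = 5.09 × 4881/5101 = 4.870 V.
Then V_B = V_A × (R3‖R_L)/(R2 + R3‖R_L) = 4.870 × 4193/4881 = 4.18 V.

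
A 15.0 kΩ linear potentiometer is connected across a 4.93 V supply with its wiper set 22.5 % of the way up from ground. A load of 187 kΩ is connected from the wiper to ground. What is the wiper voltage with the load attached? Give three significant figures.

V ≈ 1.09 V

The wiper splits the pot into (1−α)R = 11.62 kΩ above and αR = 3.375 kΩ below.
Lower section ‖ load = 3.315 kΩ.
V_wiper = 4.93 × 3.315/(11.62 + 3.315) = 1.09 V.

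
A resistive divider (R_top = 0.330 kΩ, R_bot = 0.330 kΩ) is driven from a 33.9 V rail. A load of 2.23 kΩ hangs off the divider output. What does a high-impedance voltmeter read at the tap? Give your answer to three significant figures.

The load sits in parallel with R_bot: R_bot‖R_L = (330 × 2230) / (330 + 2230) = 287.5 Ω.
V_out = 33.9 × 287.5 / (330 + 287.5) = 33.9 × 287.5/617.5 = 15.8 V.

V_out ≈ 15.8 V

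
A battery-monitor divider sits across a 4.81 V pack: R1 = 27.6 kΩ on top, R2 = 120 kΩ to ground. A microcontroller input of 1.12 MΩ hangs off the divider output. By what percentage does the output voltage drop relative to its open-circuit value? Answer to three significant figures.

1.96 %

The divider's output (Thévenin) resistance is R1‖R2 = 22.44 kΩ.
Fractional drop under load = R_th/(R_th + R_L) = 22.44 / (22.44 + 1120) = 0.01964.
So the output falls by 1.96 %.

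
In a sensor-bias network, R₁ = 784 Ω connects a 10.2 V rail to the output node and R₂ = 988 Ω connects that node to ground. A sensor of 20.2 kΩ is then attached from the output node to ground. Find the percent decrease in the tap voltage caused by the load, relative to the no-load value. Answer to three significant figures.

2.12 %

The divider's output (Thévenin) resistance is R₁‖R₂ = 437.1 Ω.
Fractional drop under load = R_th/(R_th + R_L) = 437.1 / (437.1 + 20200) = 0.02118.
So the output falls by 2.12 %.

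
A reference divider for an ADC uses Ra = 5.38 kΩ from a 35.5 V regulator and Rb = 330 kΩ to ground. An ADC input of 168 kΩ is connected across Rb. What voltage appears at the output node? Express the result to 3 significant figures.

The load sits in parallel with Rb: Rb‖R_L = (330 × 168) / (330 + 168) = 111.3 kΩ.
V_out = 35.5 × 111.3 / (5.38 + 111.3) = 35.5 × 111.3/116.7 = 33.9 V.
(Unloaded it would have been 34.9 V.)

V_out ≈ 33.9 V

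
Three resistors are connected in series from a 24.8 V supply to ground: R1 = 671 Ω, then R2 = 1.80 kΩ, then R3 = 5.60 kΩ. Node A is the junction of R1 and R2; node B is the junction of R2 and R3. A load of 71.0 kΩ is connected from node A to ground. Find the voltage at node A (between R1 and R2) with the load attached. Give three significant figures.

V ≈ 22.5 V

Below node A the series string R2+R3 = 7400 Ω sits in parallel with the 71000 Ω load: 6702 Ω.
V_A = 24.8 × 6702/(671 + 6702) = 22.5 V.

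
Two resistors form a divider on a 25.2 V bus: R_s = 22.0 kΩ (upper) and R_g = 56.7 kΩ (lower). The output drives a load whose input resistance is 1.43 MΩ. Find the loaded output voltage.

V_out ≈ 18.0 V

The load sits in parallel with R_g: R_g‖R_L = (56.7 × 1430) / (56.7 + 1430) = 54.54 kΩ.
V_out = 25.2 × 54.54 / (22.0 + 54.54) = 25.2 × 54.54/76.54 = 18.0 V.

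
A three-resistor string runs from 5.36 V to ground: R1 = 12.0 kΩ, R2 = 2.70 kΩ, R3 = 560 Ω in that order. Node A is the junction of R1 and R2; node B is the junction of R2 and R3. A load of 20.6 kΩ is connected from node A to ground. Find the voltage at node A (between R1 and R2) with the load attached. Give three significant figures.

Below node A the series string R2+R3 = 3260 Ω sits in parallel with the 20600 Ω load: 2815 Ω.
V_A = 5.36 × 2815/(12000 + 2815) = 1.02 V.

V ≈ 1.02 V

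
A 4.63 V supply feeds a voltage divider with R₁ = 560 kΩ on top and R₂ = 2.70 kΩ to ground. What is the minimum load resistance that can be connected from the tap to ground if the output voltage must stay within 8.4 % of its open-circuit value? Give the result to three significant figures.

Output resistance R_th = R₁‖R₂ = (560 × 2.70)/562.7 = 2.687 kΩ.
The fractional drop is R_th/(R_th + R_L); requiring this ≤ 0.0840 gives R_L ≥ R_th(1/0.0840 − 1) = 2.687 × 10.90 = 29.3 kΩ.

R_L(min) ≈ 29.3 kΩ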